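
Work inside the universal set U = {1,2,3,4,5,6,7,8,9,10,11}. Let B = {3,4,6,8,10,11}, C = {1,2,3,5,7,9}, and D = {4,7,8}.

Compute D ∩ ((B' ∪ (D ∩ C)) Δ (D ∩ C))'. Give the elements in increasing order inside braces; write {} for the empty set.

B' = {1,2,5,7,9}
D ∩ C = {7}
B' ∪ (D ∩ C) = {1,2,5,7,9}
(B' ∪ (D ∩ C)) Δ (D ∩ C) = {1,2,5,9}
((B' ∪ (D ∩ C)) Δ (D ∩ C))' = {3,4,6,7,8,10,11}
D ∩ ((B' ∪ (D ∩ C)) Δ (D ∩ C))' = {4,7,8}

{4,7,8}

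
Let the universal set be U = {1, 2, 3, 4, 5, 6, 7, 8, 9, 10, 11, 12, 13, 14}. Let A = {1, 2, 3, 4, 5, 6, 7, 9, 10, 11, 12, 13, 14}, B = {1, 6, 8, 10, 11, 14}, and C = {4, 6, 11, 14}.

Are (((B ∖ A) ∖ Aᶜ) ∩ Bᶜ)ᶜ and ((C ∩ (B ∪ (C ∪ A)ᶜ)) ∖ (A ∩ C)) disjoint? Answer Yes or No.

B ∖ A = {8}
Aᶜ = {8}
(B ∖ A) ∖ Aᶜ = {}
Bᶜ = {2, 3, 4, 5, 7, 9, 12, 13}
((B ∖ A) ∖ Aᶜ) ∩ Bᶜ = {}
(((B ∖ A) ∖ Aᶜ) ∩ Bᶜ)ᶜ = {1, 2, 3, 4, 5, 6, 7, 8, 9, 10, 11, 12, 13, 14}
C ∪ A = {1, 2, 3, 4, 5, 6, 7, 9, 10, 11, 12, 13, 14}
(C ∪ A)ᶜ = {8}
B ∪ (C ∪ A)ᶜ = {1, 6, 8, 10, 11, 14}
C ∩ (B ∪ (C ∪ A)ᶜ) = {6, 11, 14}
A ∩ C = {4, 6, 11, 14}
(C ∩ (B ∪ (C ∪ A)ᶜ)) ∖ (A ∩ C) = {}
{1, 2, 3, 4, 5, 6, 7, 8, 9, 10, 11, 12, 13, 14} and {} share no elements.

Yes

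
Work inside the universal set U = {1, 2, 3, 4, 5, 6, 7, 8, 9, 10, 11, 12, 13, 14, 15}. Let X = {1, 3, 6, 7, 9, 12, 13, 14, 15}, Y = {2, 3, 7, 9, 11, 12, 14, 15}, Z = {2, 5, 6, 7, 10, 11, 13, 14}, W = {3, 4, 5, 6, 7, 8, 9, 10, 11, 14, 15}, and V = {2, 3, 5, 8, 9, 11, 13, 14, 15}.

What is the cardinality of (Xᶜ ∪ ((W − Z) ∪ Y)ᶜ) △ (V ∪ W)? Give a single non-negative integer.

Xᶜ = {2, 4, 5, 8, 10, 11}
W − Z = {3, 4, 8, 9, 15}
(W − Z) ∪ Y = {2, 3, 4, 7, 8, 9, 11, 12, 14, 15}
((W − Z) ∪ Y)ᶜ = {1, 5, 6, 10, 13}
Xᶜ ∪ ((W − Z) ∪ Y)ᶜ = {1, 2, 4, 5, 6, 8, 10, 11, 13}
V ∪ W = {2, 3, 4, 5, 6, 7, 8, 9, 10, 11, 13, 14, 15}
(Xᶜ ∪ ((W − Z) ∪ Y)ᶜ) △ (V ∪ W) = {1, 3, 7, 9, 14, 15}
|(Xᶜ ∪ ((W − Z) ∪ Y)ᶜ) △ (V ∪ W)| = 6

6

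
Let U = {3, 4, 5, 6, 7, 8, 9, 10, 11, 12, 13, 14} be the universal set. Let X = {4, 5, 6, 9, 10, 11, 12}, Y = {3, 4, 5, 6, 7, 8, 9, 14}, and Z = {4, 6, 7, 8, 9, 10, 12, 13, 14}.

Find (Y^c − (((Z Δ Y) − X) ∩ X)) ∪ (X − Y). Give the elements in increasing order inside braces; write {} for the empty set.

Y^c = {10, 11, 12, 13}
Z Δ Y = {3, 5, 10, 12, 13}
(Z Δ Y) − X = {3, 13}
((Z Δ Y) − X) ∩ X = {}
Y^c − (((Z Δ Y) − X) ∩ X) = {10, 11, 12, 13}
X − Y = {10, 11, 12}
(Y^c − (((Z Δ Y) − X) ∩ X)) ∪ (X − Y) = {10, 11, 12, 13}

{10, 11, 12, 13}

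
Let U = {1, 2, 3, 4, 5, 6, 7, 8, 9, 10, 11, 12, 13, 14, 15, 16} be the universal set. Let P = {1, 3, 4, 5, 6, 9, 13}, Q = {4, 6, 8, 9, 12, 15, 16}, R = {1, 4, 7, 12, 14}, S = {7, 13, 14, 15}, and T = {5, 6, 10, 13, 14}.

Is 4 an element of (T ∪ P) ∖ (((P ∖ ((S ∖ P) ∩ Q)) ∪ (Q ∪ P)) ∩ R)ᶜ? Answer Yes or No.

Yes

4 ∉ T and 4 ∈ P, so 4 ∈ T ∪ P
4 ∉ S and 4 ∈ P, so 4 ∉ S ∖ P
4 ∉ (S ∖ P) and 4 ∈ Q, so 4 ∉ (S ∖ P) ∩ Q
4 ∈ P and 4 ∉ ((S ∖ P) ∩ Q), so 4 ∈ P ∖ ((S ∖ P) ∩ Q)
4 ∈ Q and 4 ∈ P, so 4 ∈ Q ∪ P
4 ∈ (P ∖ ((S ∖ P) ∩ Q)) and 4 ∈ (Q ∪ P), so 4 ∈ (P ∖ ((S ∖ P) ∩ Q)) ∪ (Q ∪ P)
4 ∈ ((P ∖ ((S ∖ P) ∩ Q)) ∪ (Q ∪ P)) and 4 ∈ R, so 4 ∈ ((P ∖ ((S ∖ P) ∩ Q)) ∪ (Q ∪ P)) ∩ R
4 ∉ (((P ∖ ((S ∖ P) ∩ Q)) ∪ (Q ∪ P)) ∩ R)ᶜ since 4 ∈ (((P ∖ ((S ∖ P) ∩ Q)) ∪ (Q ∪ P)) ∩ R)
4 ∈ (T ∪ P) and 4 ∉ (((P ∖ ((S ∖ P) ∩ Q)) ∪ (Q ∪ P)) ∩ R)ᶜ, so 4 ∈ (T ∪ P) ∖ (((P ∖ ((S ∖ P) ∩ Q)) ∪ (Q ∪ P)) ∩ R)ᶜ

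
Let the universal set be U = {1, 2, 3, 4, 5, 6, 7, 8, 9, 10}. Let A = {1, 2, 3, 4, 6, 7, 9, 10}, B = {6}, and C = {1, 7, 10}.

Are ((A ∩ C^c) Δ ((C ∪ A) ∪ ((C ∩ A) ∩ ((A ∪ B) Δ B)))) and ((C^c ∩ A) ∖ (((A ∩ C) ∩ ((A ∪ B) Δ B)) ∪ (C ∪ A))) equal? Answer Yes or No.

No

C^c = {2, 3, 4, 5, 6, 8, 9}
A ∩ C^c = {2, 3, 4, 6, 9}
C ∪ A = {1, 2, 3, 4, 6, 7, 9, 10}
C ∩ A = {1, 7, 10}
A ∪ B = {1, 2, 3, 4, 6, 7, 9, 10}
(A ∪ B) Δ B = {1, 2, 3, 4, 7, 9, 10}
(C ∩ A) ∩ ((A ∪ B) Δ B) = {1, 7, 10}
(C ∪ A) ∪ ((C ∩ A) ∩ ((A ∪ B) Δ B)) = {1, 2, 3, 4, 6, 7, 9, 10}
(A ∩ C^c) Δ ((C ∪ A) ∪ ((C ∩ A) ∩ ((A ∪ B) Δ B))) = {1, 7, 10}
C^c ∩ A = {2, 3, 4, 6, 9}
A ∩ C = {1, 7, 10}
(A ∩ C) ∩ ((A ∪ B) Δ B) = {1, 7, 10}
((A ∩ C) ∩ ((A ∪ B) Δ B)) ∪ (C ∪ A) = {1, 2, 3, 4, 6, 7, 9, 10}
(C^c ∩ A) ∖ (((A ∩ C) ∩ ((A ∪ B) Δ B)) ∪ (C ∪ A)) = {}
1 ∈ (A ∩ C^c) Δ ((C ∪ A) ∪ ((C ∩ A) ∩ ((A ∪ B) Δ B))) but 1 ∉ (C^c ∩ A) ∖ (((A ∩ C) ∩ ((A ∪ B) Δ B)) ∪ (C ∪ A)), so they differ.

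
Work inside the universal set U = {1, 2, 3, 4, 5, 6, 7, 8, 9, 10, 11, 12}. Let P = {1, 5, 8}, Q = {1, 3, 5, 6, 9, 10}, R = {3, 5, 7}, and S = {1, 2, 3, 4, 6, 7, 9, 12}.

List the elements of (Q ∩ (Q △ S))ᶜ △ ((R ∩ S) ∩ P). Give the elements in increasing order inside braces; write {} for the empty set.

{1, 2, 3, 4, 6, 7, 8, 9, 11, 12}

Q △ S = {2, 4, 5, 7, 10, 12}
Q ∩ (Q △ S) = {5, 10}
(Q ∩ (Q △ S))ᶜ = {1, 2, 3, 4, 6, 7, 8, 9, 11, 12}
R ∩ S = {3, 7}
(R ∩ S) ∩ P = {}
(Q ∩ (Q △ S))ᶜ △ ((R ∩ S) ∩ P) = {1, 2, 3, 4, 6, 7, 8, 9, 11, 12}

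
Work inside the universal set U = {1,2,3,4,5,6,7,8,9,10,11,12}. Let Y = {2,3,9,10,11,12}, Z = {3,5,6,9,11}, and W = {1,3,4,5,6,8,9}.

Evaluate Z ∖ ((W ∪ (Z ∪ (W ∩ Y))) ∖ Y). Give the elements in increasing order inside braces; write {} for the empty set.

W ∩ Y = {3,9}
Z ∪ (W ∩ Y) = {3,5,6,9,11}
W ∪ (Z ∪ (W ∩ Y)) = {1,3,4,5,6,8,9,11}
(W ∪ (Z ∪ (W ∩ Y))) ∖ Y = {1,4,5,6,8}
Z ∖ ((W ∪ (Z ∪ (W ∩ Y))) ∖ Y) = {3,9,11}

{3,9,11}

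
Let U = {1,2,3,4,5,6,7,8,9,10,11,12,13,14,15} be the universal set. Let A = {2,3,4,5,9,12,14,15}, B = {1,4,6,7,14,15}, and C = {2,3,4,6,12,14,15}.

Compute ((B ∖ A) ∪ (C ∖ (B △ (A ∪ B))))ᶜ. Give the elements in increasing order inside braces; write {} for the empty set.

{2,3,5,8,9,10,11,12,13}

B ∖ A = {1,6,7}
A ∪ B = {1,2,3,4,5,6,7,9,12,14,15}
B △ (A ∪ B) = {2,3,5,9,12}
C ∖ (B △ (A ∪ B)) = {4,6,14,15}
(B ∖ A) ∪ (C ∖ (B △ (A ∪ B))) = {1,4,6,7,14,15}
((B ∖ A) ∪ (C ∖ (B △ (A ∪ B))))ᶜ = {2,3,5,8,9,10,11,12,13}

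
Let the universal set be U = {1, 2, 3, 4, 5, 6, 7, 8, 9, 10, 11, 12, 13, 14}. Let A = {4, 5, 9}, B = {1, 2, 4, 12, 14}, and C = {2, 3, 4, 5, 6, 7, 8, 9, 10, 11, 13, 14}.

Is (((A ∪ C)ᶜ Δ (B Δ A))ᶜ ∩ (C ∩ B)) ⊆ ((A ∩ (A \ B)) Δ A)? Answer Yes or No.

Yes

A ∪ C = {2, 3, 4, 5, 6, 7, 8, 9, 10, 11, 13, 14}
(A ∪ C)ᶜ = {1, 12}
B Δ A = {1, 2, 5, 9, 12, 14}
(A ∪ C)ᶜ Δ (B Δ A) = {2, 5, 9, 14}
((A ∪ C)ᶜ Δ (B Δ A))ᶜ = {1, 3, 4, 6, 7, 8, 10, 11, 12, 13}
C ∩ B = {2, 4, 14}
((A ∪ C)ᶜ Δ (B Δ A))ᶜ ∩ (C ∩ B) = {4}
A \ B = {5, 9}
A ∩ (A \ B) = {5, 9}
(A ∩ (A \ B)) Δ A = {4}
Every element of {4} is in {4}, so ((A ∪ C)ᶜ Δ (B Δ A))ᶜ ∩ (C ∩ B) ⊆ (A ∩ (A \ B)) Δ A.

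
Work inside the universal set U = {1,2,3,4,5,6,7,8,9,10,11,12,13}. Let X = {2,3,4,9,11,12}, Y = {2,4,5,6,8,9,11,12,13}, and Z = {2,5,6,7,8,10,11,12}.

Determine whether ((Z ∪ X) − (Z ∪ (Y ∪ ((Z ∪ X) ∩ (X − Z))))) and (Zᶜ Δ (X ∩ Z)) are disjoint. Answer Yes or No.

Yes

Z ∪ X = {2,3,4,5,6,7,8,9,10,11,12}
X − Z = {3,4,9}
(Z ∪ X) ∩ (X − Z) = {3,4,9}
Y ∪ ((Z ∪ X) ∩ (X − Z)) = {2,3,4,5,6,8,9,11,12,13}
Z ∪ (Y ∪ ((Z ∪ X) ∩ (X − Z))) = {2,3,4,5,6,7,8,9,10,11,12,13}
(Z ∪ X) − (Z ∪ (Y ∪ ((Z ∪ X) ∩ (X − Z)))) = {}
Zᶜ = {1,3,4,9,13}
X ∩ Z = {2,11,12}
Zᶜ Δ (X ∩ Z) = {1,2,3,4,9,11,12,13}
{} and {1,2,3,4,9,11,12,13} share no elements.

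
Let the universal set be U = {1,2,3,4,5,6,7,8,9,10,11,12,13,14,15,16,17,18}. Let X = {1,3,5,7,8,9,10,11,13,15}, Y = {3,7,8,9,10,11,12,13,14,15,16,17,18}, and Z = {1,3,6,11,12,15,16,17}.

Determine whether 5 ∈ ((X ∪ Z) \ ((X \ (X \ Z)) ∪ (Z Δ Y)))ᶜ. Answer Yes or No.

5 ∈ X and 5 ∉ Z, so 5 ∈ X ∪ Z
5 ∈ X and 5 ∉ Z, so 5 ∈ X \ Z
5 ∈ X and 5 ∈ (X \ Z), so 5 ∉ X \ (X \ Z)
5 ∉ Z and 5 ∉ Y, so 5 ∉ Z Δ Y
5 ∉ (X \ (X \ Z)) and 5 ∉ (Z Δ Y), so 5 ∉ (X \ (X \ Z)) ∪ (Z Δ Y)
5 ∈ (X ∪ Z) and 5 ∉ ((X \ (X \ Z)) ∪ (Z Δ Y)), so 5 ∈ (X ∪ Z) \ ((X \ (X \ Z)) ∪ (Z Δ Y))
5 ∉ ((X ∪ Z) \ ((X \ (X \ Z)) ∪ (Z Δ Y)))ᶜ since 5 ∈ ((X ∪ Z) \ ((X \ (X \ Z)) ∪ (Z Δ Y)))

No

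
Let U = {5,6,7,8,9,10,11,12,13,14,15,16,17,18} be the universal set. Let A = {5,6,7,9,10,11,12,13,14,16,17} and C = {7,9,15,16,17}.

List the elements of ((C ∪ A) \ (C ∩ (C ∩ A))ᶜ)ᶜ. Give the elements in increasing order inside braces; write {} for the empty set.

C ∪ A = {5,6,7,9,10,11,12,13,14,15,16,17}
C ∩ A = {7,9,16,17}
C ∩ (C ∩ A) = {7,9,16,17}
(C ∩ (C ∩ A))ᶜ = {5,6,8,10,11,12,13,14,15,18}
(C ∪ A) \ (C ∩ (C ∩ A))ᶜ = {7,9,16,17}
((C ∪ A) \ (C ∩ (C ∩ A))ᶜ)ᶜ = {5,6,8,10,11,12,13,14,15,18}

{5,6,8,10,11,12,13,14,15,18}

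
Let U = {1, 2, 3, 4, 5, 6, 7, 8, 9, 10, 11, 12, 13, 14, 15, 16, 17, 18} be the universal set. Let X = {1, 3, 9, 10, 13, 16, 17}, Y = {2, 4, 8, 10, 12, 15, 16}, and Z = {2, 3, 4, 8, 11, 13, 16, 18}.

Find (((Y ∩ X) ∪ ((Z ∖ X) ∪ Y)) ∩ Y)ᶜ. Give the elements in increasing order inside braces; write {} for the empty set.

{1, 3, 5, 6, 7, 9, 11, 13, 14, 17, 18}

Y ∩ X = {10, 16}
Z ∖ X = {2, 4, 8, 11, 18}
(Z ∖ X) ∪ Y = {2, 4, 8, 10, 11, 12, 15, 16, 18}
(Y ∩ X) ∪ ((Z ∖ X) ∪ Y) = {2, 4, 8, 10, 11, 12, 15, 16, 18}
((Y ∩ X) ∪ ((Z ∖ X) ∪ Y)) ∩ Y = {2, 4, 8, 10, 12, 15, 16}
(((Y ∩ X) ∪ ((Z ∖ X) ∪ Y)) ∩ Y)ᶜ = {1, 3, 5, 6, 7, 9, 11, 13, 14, 17, 18}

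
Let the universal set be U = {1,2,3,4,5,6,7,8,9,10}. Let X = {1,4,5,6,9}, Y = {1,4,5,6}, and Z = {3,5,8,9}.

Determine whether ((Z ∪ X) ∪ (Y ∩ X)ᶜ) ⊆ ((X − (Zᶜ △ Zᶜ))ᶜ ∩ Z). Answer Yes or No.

Z ∪ X = {1,3,4,5,6,8,9}
Y ∩ X = {1,4,5,6}
(Y ∩ X)ᶜ = {2,3,7,8,9,10}
(Z ∪ X) ∪ (Y ∩ X)ᶜ = {1,2,3,4,5,6,7,8,9,10}
Zᶜ = {1,2,4,6,7,10}
Zᶜ △ Zᶜ = {}
X − (Zᶜ △ Zᶜ) = {1,4,5,6,9}
(X − (Zᶜ △ Zᶜ))ᶜ = {2,3,7,8,10}
(X − (Zᶜ △ Zᶜ))ᶜ ∩ Z = {3,8}
1 ∈ (Z ∪ X) ∪ (Y ∩ X)ᶜ but 1 ∉ (X − (Zᶜ △ Zᶜ))ᶜ ∩ Z, so the inclusion fails.

No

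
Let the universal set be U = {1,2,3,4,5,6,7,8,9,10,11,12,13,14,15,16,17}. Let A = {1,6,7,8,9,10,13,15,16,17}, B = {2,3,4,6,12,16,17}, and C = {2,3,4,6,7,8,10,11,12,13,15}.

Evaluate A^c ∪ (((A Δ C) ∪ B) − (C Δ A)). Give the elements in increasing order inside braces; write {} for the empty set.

A^c = {2,3,4,5,11,12,14}
A Δ C = {1,2,3,4,9,11,12,16,17}
(A Δ C) ∪ B = {1,2,3,4,6,9,11,12,16,17}
C Δ A = {1,2,3,4,9,11,12,16,17}
((A Δ C) ∪ B) − (C Δ A) = {6}
A^c ∪ (((A Δ C) ∪ B) − (C Δ A)) = {2,3,4,5,6,11,12,14}

{2,3,4,5,6,11,12,14}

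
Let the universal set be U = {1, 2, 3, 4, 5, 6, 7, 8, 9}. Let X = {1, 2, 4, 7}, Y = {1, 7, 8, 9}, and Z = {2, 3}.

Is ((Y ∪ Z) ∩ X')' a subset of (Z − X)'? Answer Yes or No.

Yes

Y ∪ Z = {1, 2, 3, 7, 8, 9}
X' = {3, 5, 6, 8, 9}
(Y ∪ Z) ∩ X' = {3, 8, 9}
((Y ∪ Z) ∩ X')' = {1, 2, 4, 5, 6, 7}
Z − X = {3}
(Z − X)' = {1, 2, 4, 5, 6, 7, 8, 9}
Every element of {1, 2, 4, 5, 6, 7} is in {1, 2, 4, 5, 6, 7, 8, 9}, so ((Y ∪ Z) ∩ X')' ⊆ (Z − X)'.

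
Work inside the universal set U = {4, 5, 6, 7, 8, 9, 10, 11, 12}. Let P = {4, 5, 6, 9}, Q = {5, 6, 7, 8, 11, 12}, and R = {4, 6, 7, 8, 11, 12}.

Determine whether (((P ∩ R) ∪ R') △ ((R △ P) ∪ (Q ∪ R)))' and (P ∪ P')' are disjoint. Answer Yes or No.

P ∩ R = {4, 6}
R' = {5, 9, 10}
(P ∩ R) ∪ R' = {4, 5, 6, 9, 10}
R △ P = {5, 7, 8, 9, 11, 12}
Q ∪ R = {4, 5, 6, 7, 8, 11, 12}
(R △ P) ∪ (Q ∪ R) = {4, 5, 6, 7, 8, 9, 11, 12}
((P ∩ R) ∪ R') △ ((R △ P) ∪ (Q ∪ R)) = {7, 8, 10, 11, 12}
(((P ∩ R) ∪ R') △ ((R △ P) ∪ (Q ∪ R)))' = {4, 5, 6, 9}
P' = {7, 8, 10, 11, 12}
P ∪ P' = {4, 5, 6, 7, 8, 9, 10, 11, 12}
(P ∪ P')' = {}
{4, 5, 6, 9} and {} share no elements.

Yes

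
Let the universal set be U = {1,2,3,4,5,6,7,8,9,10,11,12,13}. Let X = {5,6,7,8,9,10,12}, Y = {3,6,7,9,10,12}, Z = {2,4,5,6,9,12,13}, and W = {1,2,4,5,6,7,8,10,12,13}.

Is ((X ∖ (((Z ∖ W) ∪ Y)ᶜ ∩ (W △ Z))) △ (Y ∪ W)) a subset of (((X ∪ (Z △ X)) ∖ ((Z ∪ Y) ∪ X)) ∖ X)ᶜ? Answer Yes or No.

Z ∖ W = {9}
(Z ∖ W) ∪ Y = {3,6,7,9,10,12}
((Z ∖ W) ∪ Y)ᶜ = {1,2,4,5,8,11,13}
W △ Z = {1,7,8,9,10}
((Z ∖ W) ∪ Y)ᶜ ∩ (W △ Z) = {1,8}
X ∖ (((Z ∖ W) ∪ Y)ᶜ ∩ (W △ Z)) = {5,6,7,9,10,12}
Y ∪ W = {1,2,3,4,5,6,7,8,9,10,12,13}
(X ∖ (((Z ∖ W) ∪ Y)ᶜ ∩ (W △ Z))) △ (Y ∪ W) = {1,2,3,4,8,13}
Z △ X = {2,4,7,8,10,13}
X ∪ (Z △ X) = {2,4,5,6,7,8,9,10,12,13}
Z ∪ Y = {2,3,4,5,6,7,9,10,12,13}
(Z ∪ Y) ∪ X = {2,3,4,5,6,7,8,9,10,12,13}
(X ∪ (Z △ X)) ∖ ((Z ∪ Y) ∪ X) = {}
((X ∪ (Z △ X)) ∖ ((Z ∪ Y) ∪ X)) ∖ X = {}
(((X ∪ (Z △ X)) ∖ ((Z ∪ Y) ∪ X)) ∖ X)ᶜ = {1,2,3,4,5,6,7,8,9,10,11,12,13}
Every element of {1,2,3,4,8,13} is in {1,2,3,4,5,6,7,8,9,10,11,12,13}, so (X ∖ (((Z ∖ W) ∪ Y)ᶜ ∩ (W △ Z))) △ (Y ∪ W) ⊆ (((X ∪ (Z △ X)) ∖ ((Z ∪ Y) ∪ X)) ∖ X)ᶜ.

Yes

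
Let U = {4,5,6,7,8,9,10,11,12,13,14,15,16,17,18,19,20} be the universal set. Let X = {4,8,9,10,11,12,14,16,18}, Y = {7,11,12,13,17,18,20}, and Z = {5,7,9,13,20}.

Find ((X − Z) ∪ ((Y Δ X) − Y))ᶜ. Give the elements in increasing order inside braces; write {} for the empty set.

X − Z = {4,8,10,11,12,14,16,18}
Y Δ X = {4,7,8,9,10,13,14,16,17,20}
(Y Δ X) − Y = {4,8,9,10,14,16}
(X − Z) ∪ ((Y Δ X) − Y) = {4,8,9,10,11,12,14,16,18}
((X − Z) ∪ ((Y Δ X) − Y))ᶜ = {5,6,7,13,15,17,19,20}

{5,6,7,13,15,17,19,20}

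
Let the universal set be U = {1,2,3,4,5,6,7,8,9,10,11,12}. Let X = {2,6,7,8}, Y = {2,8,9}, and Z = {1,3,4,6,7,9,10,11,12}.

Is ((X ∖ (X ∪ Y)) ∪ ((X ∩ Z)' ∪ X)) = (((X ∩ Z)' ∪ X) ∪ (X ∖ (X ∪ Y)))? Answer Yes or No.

Yes

X ∪ Y = {2,6,7,8,9}
X ∖ (X ∪ Y) = {}
X ∩ Z = {6,7}
(X ∩ Z)' = {1,2,3,4,5,8,9,10,11,12}
(X ∩ Z)' ∪ X = {1,2,3,4,5,6,7,8,9,10,11,12}
(X ∖ (X ∪ Y)) ∪ ((X ∩ Z)' ∪ X) = {1,2,3,4,5,6,7,8,9,10,11,12}
((X ∩ Z)' ∪ X) ∪ (X ∖ (X ∪ Y)) = {1,2,3,4,5,6,7,8,9,10,11,12}
Both equal {1,2,3,4,5,6,7,8,9,10,11,12}, so (X ∖ (X ∪ Y)) ∪ ((X ∩ Z)' ∪ X) = ((X ∩ Z)' ∪ X) ∪ (X ∖ (X ∪ Y)).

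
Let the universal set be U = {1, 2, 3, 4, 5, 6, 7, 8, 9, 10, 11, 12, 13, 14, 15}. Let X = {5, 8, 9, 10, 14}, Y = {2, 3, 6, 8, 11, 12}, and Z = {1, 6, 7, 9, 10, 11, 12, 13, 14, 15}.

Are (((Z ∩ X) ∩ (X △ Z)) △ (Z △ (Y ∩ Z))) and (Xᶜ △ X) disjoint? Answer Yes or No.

No

Z ∩ X = {9, 10, 14}
X △ Z = {1, 5, 6, 7, 8, 11, 12, 13, 15}
(Z ∩ X) ∩ (X △ Z) = {}
Y ∩ Z = {6, 11, 12}
Z △ (Y ∩ Z) = {1, 7, 9, 10, 13, 14, 15}
((Z ∩ X) ∩ (X △ Z)) △ (Z △ (Y ∩ Z)) = {1, 7, 9, 10, 13, 14, 15}
Xᶜ = {1, 2, 3, 4, 6, 7, 11, 12, 13, 15}
Xᶜ △ X = {1, 2, 3, 4, 5, 6, 7, 8, 9, 10, 11, 12, 13, 14, 15}
1 lies in both, so they are not disjoint.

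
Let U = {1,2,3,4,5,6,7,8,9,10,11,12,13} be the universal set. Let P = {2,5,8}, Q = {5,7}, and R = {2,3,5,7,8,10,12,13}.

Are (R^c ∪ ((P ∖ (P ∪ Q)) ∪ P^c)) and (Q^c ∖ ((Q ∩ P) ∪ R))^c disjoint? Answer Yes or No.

No

R^c = {1,4,6,9,11}
P ∪ Q = {2,5,7,8}
P ∖ (P ∪ Q) = {}
P^c = {1,3,4,6,7,9,10,11,12,13}
(P ∖ (P ∪ Q)) ∪ P^c = {1,3,4,6,7,9,10,11,12,13}
R^c ∪ ((P ∖ (P ∪ Q)) ∪ P^c) = {1,3,4,6,7,9,10,11,12,13}
Q^c = {1,2,3,4,6,8,9,10,11,12,13}
Q ∩ P = {5}
(Q ∩ P) ∪ R = {2,3,5,7,8,10,12,13}
Q^c ∖ ((Q ∩ P) ∪ R) = {1,4,6,9,11}
(Q^c ∖ ((Q ∩ P) ∪ R))^c = {2,3,5,7,8,10,12,13}
3 lies in both, so they are not disjoint.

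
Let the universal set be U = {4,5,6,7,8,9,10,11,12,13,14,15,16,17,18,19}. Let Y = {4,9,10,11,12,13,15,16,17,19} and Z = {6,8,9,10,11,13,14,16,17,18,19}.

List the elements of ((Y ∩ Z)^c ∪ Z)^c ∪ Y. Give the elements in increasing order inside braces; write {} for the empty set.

{4,9,10,11,12,13,15,16,17,19}

Y ∩ Z = {9,10,11,13,16,17,19}
(Y ∩ Z)^c = {4,5,6,7,8,12,14,15,18}
(Y ∩ Z)^c ∪ Z = {4,5,6,7,8,9,10,11,12,13,14,15,16,17,18,19}
((Y ∩ Z)^c ∪ Z)^c = {}
((Y ∩ Z)^c ∪ Z)^c ∪ Y = {4,9,10,11,12,13,15,16,17,19}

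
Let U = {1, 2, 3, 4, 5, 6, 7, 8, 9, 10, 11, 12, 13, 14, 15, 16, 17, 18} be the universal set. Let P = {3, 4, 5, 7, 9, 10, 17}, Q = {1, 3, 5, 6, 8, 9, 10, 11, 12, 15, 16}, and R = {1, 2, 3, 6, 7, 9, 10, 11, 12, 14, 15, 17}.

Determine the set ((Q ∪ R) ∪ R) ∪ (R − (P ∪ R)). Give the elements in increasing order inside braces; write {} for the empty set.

{1, 2, 3, 5, 6, 7, 8, 9, 10, 11, 12, 14, 15, 16, 17}

Q ∪ R = {1, 2, 3, 5, 6, 7, 8, 9, 10, 11, 12, 14, 15, 16, 17}
(Q ∪ R) ∪ R = {1, 2, 3, 5, 6, 7, 8, 9, 10, 11, 12, 14, 15, 16, 17}
P ∪ R = {1, 2, 3, 4, 5, 6, 7, 9, 10, 11, 12, 14, 15, 17}
R − (P ∪ R) = {}
((Q ∪ R) ∪ R) ∪ (R − (P ∪ R)) = {1, 2, 3, 5, 6, 7, 8, 9, 10, 11, 12, 14, 15, 16, 17}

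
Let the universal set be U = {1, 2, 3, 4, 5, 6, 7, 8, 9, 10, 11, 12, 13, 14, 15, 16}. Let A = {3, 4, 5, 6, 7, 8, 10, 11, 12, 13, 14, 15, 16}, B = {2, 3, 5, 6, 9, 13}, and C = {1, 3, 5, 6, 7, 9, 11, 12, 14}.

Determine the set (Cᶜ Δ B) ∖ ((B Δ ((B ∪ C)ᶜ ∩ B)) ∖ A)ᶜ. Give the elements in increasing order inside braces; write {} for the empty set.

Cᶜ = {2, 4, 8, 10, 13, 15, 16}
Cᶜ Δ B = {3, 4, 5, 6, 8, 9, 10, 15, 16}
B ∪ C = {1, 2, 3, 5, 6, 7, 9, 11, 12, 13, 14}
(B ∪ C)ᶜ = {4, 8, 10, 15, 16}
(B ∪ C)ᶜ ∩ B = {}
B Δ ((B ∪ C)ᶜ ∩ B) = {2, 3, 5, 6, 9, 13}
(B Δ ((B ∪ C)ᶜ ∩ B)) ∖ A = {2, 9}
((B Δ ((B ∪ C)ᶜ ∩ B)) ∖ A)ᶜ = {1, 3, 4, 5, 6, 7, 8, 10, 11, 12, 13, 14, 15, 16}
(Cᶜ Δ B) ∖ ((B Δ ((B ∪ C)ᶜ ∩ B)) ∖ A)ᶜ = {9}

{9}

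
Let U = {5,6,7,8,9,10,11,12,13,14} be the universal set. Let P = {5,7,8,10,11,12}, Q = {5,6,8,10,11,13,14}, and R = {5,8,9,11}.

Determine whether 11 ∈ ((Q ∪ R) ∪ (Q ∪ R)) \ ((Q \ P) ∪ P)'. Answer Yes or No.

11 ∈ Q and 11 ∈ R, so 11 ∈ Q ∪ R
11 ∈ Q and 11 ∈ R, so 11 ∈ Q ∪ R
11 ∈ (Q ∪ R) and 11 ∈ (Q ∪ R), so 11 ∈ (Q ∪ R) ∪ (Q ∪ R)
11 ∈ Q and 11 ∈ P, so 11 ∉ Q \ P
11 ∉ (Q \ P) and 11 ∈ P, so 11 ∈ (Q \ P) ∪ P
11 ∉ ((Q \ P) ∪ P)' since 11 ∈ ((Q \ P) ∪ P)
11 ∈ ((Q ∪ R) ∪ (Q ∪ R)) and 11 ∉ ((Q \ P) ∪ P)', so 11 ∈ ((Q ∪ R) ∪ (Q ∪ R)) \ ((Q \ P) ∪ P)'

Yes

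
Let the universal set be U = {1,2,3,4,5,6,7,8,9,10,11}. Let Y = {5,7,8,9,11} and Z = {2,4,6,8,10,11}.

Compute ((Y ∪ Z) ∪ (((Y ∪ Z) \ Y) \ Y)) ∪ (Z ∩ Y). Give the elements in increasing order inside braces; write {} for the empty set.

Y ∪ Z = {2,4,5,6,7,8,9,10,11}
(Y ∪ Z) \ Y = {2,4,6,10}
((Y ∪ Z) \ Y) \ Y = {2,4,6,10}
(Y ∪ Z) ∪ (((Y ∪ Z) \ Y) \ Y) = {2,4,5,6,7,8,9,10,11}
Z ∩ Y = {8,11}
((Y ∪ Z) ∪ (((Y ∪ Z) \ Y) \ Y)) ∪ (Z ∩ Y) = {2,4,5,6,7,8,9,10,11}

{2,4,5,6,7,8,9,10,11}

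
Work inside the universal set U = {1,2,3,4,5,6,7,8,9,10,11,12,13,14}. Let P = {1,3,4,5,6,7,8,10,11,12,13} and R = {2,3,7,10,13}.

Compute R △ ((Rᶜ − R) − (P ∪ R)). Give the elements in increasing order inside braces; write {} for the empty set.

{2,3,7,9,10,13,14}

Rᶜ = {1,4,5,6,8,9,11,12,14}
Rᶜ − R = {1,4,5,6,8,9,11,12,14}
P ∪ R = {1,2,3,4,5,6,7,8,10,11,12,13}
(Rᶜ − R) − (P ∪ R) = {9,14}
R △ ((Rᶜ − R) − (P ∪ R)) = {2,3,7,9,10,13,14}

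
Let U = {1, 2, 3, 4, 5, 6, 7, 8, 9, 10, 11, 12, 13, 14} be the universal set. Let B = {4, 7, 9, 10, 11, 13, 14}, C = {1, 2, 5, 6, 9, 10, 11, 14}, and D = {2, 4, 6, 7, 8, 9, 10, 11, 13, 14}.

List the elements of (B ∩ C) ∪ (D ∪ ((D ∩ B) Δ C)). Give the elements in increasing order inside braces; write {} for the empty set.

{1, 2, 4, 5, 6, 7, 8, 9, 10, 11, 13, 14}

B ∩ C = {9, 10, 11, 14}
D ∩ B = {4, 7, 9, 10, 11, 13, 14}
(D ∩ B) Δ C = {1, 2, 4, 5, 6, 7, 13}
D ∪ ((D ∩ B) Δ C) = {1, 2, 4, 5, 6, 7, 8, 9, 10, 11, 13, 14}
(B ∩ C) ∪ (D ∪ ((D ∩ B) Δ C)) = {1, 2, 4, 5, 6, 7, 8, 9, 10, 11, 13, 14}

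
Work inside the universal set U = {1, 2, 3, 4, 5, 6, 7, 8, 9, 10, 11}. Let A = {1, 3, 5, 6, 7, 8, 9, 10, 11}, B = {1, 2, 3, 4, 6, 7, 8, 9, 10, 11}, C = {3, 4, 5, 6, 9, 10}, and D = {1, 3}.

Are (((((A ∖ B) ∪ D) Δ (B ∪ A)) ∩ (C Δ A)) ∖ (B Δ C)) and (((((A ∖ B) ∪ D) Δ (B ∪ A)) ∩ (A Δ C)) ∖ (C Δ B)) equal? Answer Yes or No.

Yes

A ∖ B = {5}
(A ∖ B) ∪ D = {1, 3, 5}
B ∪ A = {1, 2, 3, 4, 5, 6, 7, 8, 9, 10, 11}
((A ∖ B) ∪ D) Δ (B ∪ A) = {2, 4, 6, 7, 8, 9, 10, 11}
C Δ A = {1, 4, 7, 8, 11}
(((A ∖ B) ∪ D) Δ (B ∪ A)) ∩ (C Δ A) = {4, 7, 8, 11}
B Δ C = {1, 2, 5, 7, 8, 11}
((((A ∖ B) ∪ D) Δ (B ∪ A)) ∩ (C Δ A)) ∖ (B Δ C) = {4}
A Δ C = {1, 4, 7, 8, 11}
(((A ∖ B) ∪ D) Δ (B ∪ A)) ∩ (A Δ C) = {4, 7, 8, 11}
C Δ B = {1, 2, 5, 7, 8, 11}
((((A ∖ B) ∪ D) Δ (B ∪ A)) ∩ (A Δ C)) ∖ (C Δ B) = {4}
Both equal {4}, so ((((A ∖ B) ∪ D) Δ (B ∪ A)) ∩ (C Δ A)) ∖ (B Δ C) = ((((A ∖ B) ∪ D) Δ (B ∪ A)) ∩ (A Δ C)) ∖ (C Δ B).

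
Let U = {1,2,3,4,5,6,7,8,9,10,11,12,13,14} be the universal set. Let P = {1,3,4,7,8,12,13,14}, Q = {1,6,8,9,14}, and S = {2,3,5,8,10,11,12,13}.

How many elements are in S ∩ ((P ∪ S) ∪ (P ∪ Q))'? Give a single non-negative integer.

0

P ∪ S = {1,2,3,4,5,7,8,10,11,12,13,14}
P ∪ Q = {1,3,4,6,7,8,9,12,13,14}
(P ∪ S) ∪ (P ∪ Q) = {1,2,3,4,5,6,7,8,9,10,11,12,13,14}
((P ∪ S) ∪ (P ∪ Q))' = {}
S ∩ ((P ∪ S) ∪ (P ∪ Q))' = {}
|S ∩ ((P ∪ S) ∪ (P ∪ Q))'| = 0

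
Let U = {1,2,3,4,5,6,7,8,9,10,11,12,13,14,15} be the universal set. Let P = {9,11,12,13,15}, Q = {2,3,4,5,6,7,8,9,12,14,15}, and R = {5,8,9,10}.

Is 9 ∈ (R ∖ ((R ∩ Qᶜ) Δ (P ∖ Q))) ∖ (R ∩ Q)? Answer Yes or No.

No

9 ∈ Q, so 9 ∉ Qᶜ
9 ∈ R and 9 ∉ Qᶜ, so 9 ∉ R ∩ Qᶜ
9 ∈ P and 9 ∈ Q, so 9 ∉ P ∖ Q
9 ∉ (R ∩ Qᶜ) and 9 ∉ (P ∖ Q), so 9 ∉ (R ∩ Qᶜ) Δ (P ∖ Q)
9 ∈ R and 9 ∉ ((R ∩ Qᶜ) Δ (P ∖ Q)), so 9 ∈ R ∖ ((R ∩ Qᶜ) Δ (P ∖ Q))
9 ∈ R and 9 ∈ Q, so 9 ∈ R ∩ Q
9 ∈ (R ∖ ((R ∩ Qᶜ) Δ (P ∖ Q))) and 9 ∈ (R ∩ Q), so 9 ∉ (R ∖ ((R ∩ Qᶜ) Δ (P ∖ Q))) ∖ (R ∩ Q)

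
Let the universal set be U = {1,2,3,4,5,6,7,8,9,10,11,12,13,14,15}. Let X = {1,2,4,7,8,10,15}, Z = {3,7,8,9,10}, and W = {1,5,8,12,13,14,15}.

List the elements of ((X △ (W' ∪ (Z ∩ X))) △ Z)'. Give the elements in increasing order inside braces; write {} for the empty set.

W' = {2,3,4,6,7,9,10,11}
Z ∩ X = {7,8,10}
W' ∪ (Z ∩ X) = {2,3,4,6,7,8,9,10,11}
X △ (W' ∪ (Z ∩ X)) = {1,3,6,9,11,15}
(X △ (W' ∪ (Z ∩ X))) △ Z = {1,6,7,8,10,11,15}
((X △ (W' ∪ (Z ∩ X))) △ Z)' = {2,3,4,5,9,12,13,14}

{2,3,4,5,9,12,13,14}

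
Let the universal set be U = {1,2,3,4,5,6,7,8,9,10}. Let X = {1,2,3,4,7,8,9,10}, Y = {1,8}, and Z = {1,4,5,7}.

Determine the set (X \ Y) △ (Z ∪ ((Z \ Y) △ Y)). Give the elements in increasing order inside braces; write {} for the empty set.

{1,2,3,5,8,9,10}

X \ Y = {2,3,4,7,9,10}
Z \ Y = {4,5,7}
(Z \ Y) △ Y = {1,4,5,7,8}
Z ∪ ((Z \ Y) △ Y) = {1,4,5,7,8}
(X \ Y) △ (Z ∪ ((Z \ Y) △ Y)) = {1,2,3,5,8,9,10}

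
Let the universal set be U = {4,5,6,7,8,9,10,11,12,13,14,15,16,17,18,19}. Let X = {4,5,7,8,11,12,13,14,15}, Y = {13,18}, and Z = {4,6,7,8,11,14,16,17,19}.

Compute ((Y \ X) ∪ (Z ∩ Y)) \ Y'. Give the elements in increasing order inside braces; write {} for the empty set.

{18}

Y \ X = {18}
Z ∩ Y = {}
(Y \ X) ∪ (Z ∩ Y) = {18}
Y' = {4,5,6,7,8,9,10,11,12,14,15,16,17,19}
((Y \ X) ∪ (Z ∩ Y)) \ Y' = {18}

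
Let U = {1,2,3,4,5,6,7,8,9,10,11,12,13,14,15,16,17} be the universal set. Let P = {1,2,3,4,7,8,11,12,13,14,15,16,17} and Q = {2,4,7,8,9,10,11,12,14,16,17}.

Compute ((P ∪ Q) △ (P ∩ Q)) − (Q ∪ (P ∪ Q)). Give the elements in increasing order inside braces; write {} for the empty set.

P ∪ Q = {1,2,3,4,7,8,9,10,11,12,13,14,15,16,17}
P ∩ Q = {2,4,7,8,11,12,14,16,17}
(P ∪ Q) △ (P ∩ Q) = {1,3,9,10,13,15}
Q ∪ (P ∪ Q) = {1,2,3,4,7,8,9,10,11,12,13,14,15,16,17}
((P ∪ Q) △ (P ∩ Q)) − (Q ∪ (P ∪ Q)) = {}

{}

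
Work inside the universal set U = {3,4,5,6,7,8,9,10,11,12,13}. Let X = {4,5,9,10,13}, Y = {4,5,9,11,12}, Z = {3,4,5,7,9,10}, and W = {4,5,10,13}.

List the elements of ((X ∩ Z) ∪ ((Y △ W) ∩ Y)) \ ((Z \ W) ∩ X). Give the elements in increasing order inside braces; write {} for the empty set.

X ∩ Z = {4,5,9,10}
Y △ W = {9,10,11,12,13}
(Y △ W) ∩ Y = {9,11,12}
(X ∩ Z) ∪ ((Y △ W) ∩ Y) = {4,5,9,10,11,12}
Z \ W = {3,7,9}
(Z \ W) ∩ X = {9}
((X ∩ Z) ∪ ((Y △ W) ∩ Y)) \ ((Z \ W) ∩ X) = {4,5,10,11,12}

{4,5,10,11,12}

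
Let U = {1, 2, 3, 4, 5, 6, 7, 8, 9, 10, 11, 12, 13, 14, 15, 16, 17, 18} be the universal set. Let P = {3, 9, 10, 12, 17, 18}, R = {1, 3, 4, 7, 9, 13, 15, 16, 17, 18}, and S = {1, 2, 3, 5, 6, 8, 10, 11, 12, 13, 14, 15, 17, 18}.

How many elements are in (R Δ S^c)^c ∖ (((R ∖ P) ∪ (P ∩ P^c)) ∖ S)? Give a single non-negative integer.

S^c = {4, 7, 9, 16}
R Δ S^c = {1, 3, 13, 15, 17, 18}
(R Δ S^c)^c = {2, 4, 5, 6, 7, 8, 9, 10, 11, 12, 14, 16}
R ∖ P = {1, 4, 7, 13, 15, 16}
P^c = {1, 2, 4, 5, 6, 7, 8, 11, 13, 14, 15, 16}
P ∩ P^c = {}
(R ∖ P) ∪ (P ∩ P^c) = {1, 4, 7, 13, 15, 16}
((R ∖ P) ∪ (P ∩ P^c)) ∖ S = {4, 7, 16}
(R Δ S^c)^c ∖ (((R ∖ P) ∪ (P ∩ P^c)) ∖ S) = {2, 5, 6, 8, 9, 10, 11, 12, 14}
|(R Δ S^c)^c ∖ (((R ∖ P) ∪ (P ∩ P^c)) ∖ S)| = 9

9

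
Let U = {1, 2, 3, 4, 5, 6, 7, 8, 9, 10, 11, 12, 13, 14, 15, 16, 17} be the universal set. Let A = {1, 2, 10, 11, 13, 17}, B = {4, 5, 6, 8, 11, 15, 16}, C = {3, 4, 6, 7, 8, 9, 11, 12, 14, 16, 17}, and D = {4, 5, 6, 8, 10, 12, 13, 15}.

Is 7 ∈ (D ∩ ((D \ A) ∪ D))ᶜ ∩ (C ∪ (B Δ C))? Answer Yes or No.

Yes

7 ∉ D and 7 ∉ A, so 7 ∉ D \ A
7 ∉ (D \ A) and 7 ∉ D, so 7 ∉ (D \ A) ∪ D
7 ∉ D and 7 ∉ ((D \ A) ∪ D), so 7 ∉ D ∩ ((D \ A) ∪ D)
7 ∈ (D ∩ ((D \ A) ∪ D))ᶜ since 7 ∉ (D ∩ ((D \ A) ∪ D))
7 ∉ B and 7 ∈ C, so 7 ∈ B Δ C
7 ∈ C and 7 ∈ (B Δ C), so 7 ∈ C ∪ (B Δ C)
7 ∈ (D ∩ ((D \ A) ∪ D))ᶜ and 7 ∈ (C ∪ (B Δ C)), so 7 ∈ (D ∩ ((D \ A) ∪ D))ᶜ ∩ (C ∪ (B Δ C))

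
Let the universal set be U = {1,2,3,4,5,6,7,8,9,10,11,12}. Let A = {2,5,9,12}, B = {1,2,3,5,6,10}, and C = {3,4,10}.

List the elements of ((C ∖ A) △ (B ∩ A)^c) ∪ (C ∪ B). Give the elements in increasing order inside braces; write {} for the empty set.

{1,2,3,4,5,6,7,8,9,10,11,12}

C ∖ A = {3,4,10}
B ∩ A = {2,5}
(B ∩ A)^c = {1,3,4,6,7,8,9,10,11,12}
(C ∖ A) △ (B ∩ A)^c = {1,6,7,8,9,11,12}
C ∪ B = {1,2,3,4,5,6,10}
((C ∖ A) △ (B ∩ A)^c) ∪ (C ∪ B) = {1,2,3,4,5,6,7,8,9,10,11,12}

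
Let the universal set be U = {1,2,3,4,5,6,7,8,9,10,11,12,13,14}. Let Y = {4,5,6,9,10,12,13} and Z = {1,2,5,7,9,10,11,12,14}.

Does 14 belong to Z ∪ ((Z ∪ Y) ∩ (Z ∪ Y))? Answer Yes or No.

14 ∈ Z and 14 ∉ Y, so 14 ∈ Z ∪ Y
14 ∈ Z and 14 ∉ Y, so 14 ∈ Z ∪ Y
14 ∈ (Z ∪ Y) and 14 ∈ (Z ∪ Y), so 14 ∈ (Z ∪ Y) ∩ (Z ∪ Y)
14 ∈ Z and 14 ∈ ((Z ∪ Y) ∩ (Z ∪ Y)), so 14 ∈ Z ∪ ((Z ∪ Y) ∩ (Z ∪ Y))

Yes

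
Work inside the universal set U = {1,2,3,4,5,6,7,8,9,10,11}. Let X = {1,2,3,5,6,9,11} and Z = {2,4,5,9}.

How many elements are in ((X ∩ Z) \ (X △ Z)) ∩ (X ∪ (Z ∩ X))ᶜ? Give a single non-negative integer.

0

X ∩ Z = {2,5,9}
X △ Z = {1,3,4,6,11}
(X ∩ Z) \ (X △ Z) = {2,5,9}
Z ∩ X = {2,5,9}
X ∪ (Z ∩ X) = {1,2,3,5,6,9,11}
(X ∪ (Z ∩ X))ᶜ = {4,7,8,10}
((X ∩ Z) \ (X △ Z)) ∩ (X ∪ (Z ∩ X))ᶜ = {}
|((X ∩ Z) \ (X △ Z)) ∩ (X ∪ (Z ∩ X))ᶜ| = 0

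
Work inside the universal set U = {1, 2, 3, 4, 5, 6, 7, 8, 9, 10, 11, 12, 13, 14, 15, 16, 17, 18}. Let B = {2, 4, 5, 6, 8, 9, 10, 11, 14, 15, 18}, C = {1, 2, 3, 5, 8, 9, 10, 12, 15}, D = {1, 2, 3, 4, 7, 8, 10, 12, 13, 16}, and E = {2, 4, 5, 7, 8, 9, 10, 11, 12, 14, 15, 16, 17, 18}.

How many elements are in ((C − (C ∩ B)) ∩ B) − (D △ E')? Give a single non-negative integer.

0

C ∩ B = {2, 5, 8, 9, 10, 15}
C − (C ∩ B) = {1, 3, 12}
(C − (C ∩ B)) ∩ B = {}
E' = {1, 3, 6, 13}
D △ E' = {2, 4, 6, 7, 8, 10, 12, 16}
((C − (C ∩ B)) ∩ B) − (D △ E') = {}
|((C − (C ∩ B)) ∩ B) − (D △ E')| = 0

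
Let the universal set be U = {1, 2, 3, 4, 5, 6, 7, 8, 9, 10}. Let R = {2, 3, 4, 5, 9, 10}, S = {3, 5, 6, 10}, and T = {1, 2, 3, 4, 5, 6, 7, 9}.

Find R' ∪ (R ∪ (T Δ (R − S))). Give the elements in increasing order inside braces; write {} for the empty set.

R' = {1, 6, 7, 8}
R − S = {2, 4, 9}
T Δ (R − S) = {1, 3, 5, 6, 7}
R ∪ (T Δ (R − S)) = {1, 2, 3, 4, 5, 6, 7, 9, 10}
R' ∪ (R ∪ (T Δ (R − S))) = {1, 2, 3, 4, 5, 6, 7, 8, 9, 10}

{1, 2, 3, 4, 5, 6, 7, 8, 9, 10}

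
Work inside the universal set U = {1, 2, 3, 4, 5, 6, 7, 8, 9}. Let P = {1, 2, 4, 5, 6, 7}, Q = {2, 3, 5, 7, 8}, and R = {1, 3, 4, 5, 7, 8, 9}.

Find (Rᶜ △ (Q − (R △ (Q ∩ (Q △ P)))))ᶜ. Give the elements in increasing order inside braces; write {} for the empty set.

{1, 2, 4, 5, 7, 9}

Rᶜ = {2, 6}
Q △ P = {1, 3, 4, 6, 8}
Q ∩ (Q △ P) = {3, 8}
R △ (Q ∩ (Q △ P)) = {1, 4, 5, 7, 9}
Q − (R △ (Q ∩ (Q △ P))) = {2, 3, 8}
Rᶜ △ (Q − (R △ (Q ∩ (Q △ P)))) = {3, 6, 8}
(Rᶜ △ (Q − (R △ (Q ∩ (Q △ P)))))ᶜ = {1, 2, 4, 5, 7, 9}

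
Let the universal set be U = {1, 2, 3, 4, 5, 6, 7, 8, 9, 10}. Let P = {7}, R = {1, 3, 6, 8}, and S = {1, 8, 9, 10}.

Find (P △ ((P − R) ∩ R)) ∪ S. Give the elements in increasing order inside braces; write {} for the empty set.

P − R = {7}
(P − R) ∩ R = {}
P △ ((P − R) ∩ R) = {7}
(P △ ((P − R) ∩ R)) ∪ S = {1, 7, 8, 9, 10}

{1, 7, 8, 9, 10}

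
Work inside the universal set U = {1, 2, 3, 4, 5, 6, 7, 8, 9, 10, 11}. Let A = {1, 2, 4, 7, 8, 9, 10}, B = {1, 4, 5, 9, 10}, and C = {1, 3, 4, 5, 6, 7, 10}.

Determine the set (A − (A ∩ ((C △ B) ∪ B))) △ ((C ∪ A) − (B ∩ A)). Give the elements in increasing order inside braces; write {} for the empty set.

C △ B = {3, 6, 7, 9}
(C △ B) ∪ B = {1, 3, 4, 5, 6, 7, 9, 10}
A ∩ ((C △ B) ∪ B) = {1, 4, 7, 9, 10}
A − (A ∩ ((C △ B) ∪ B)) = {2, 8}
C ∪ A = {1, 2, 3, 4, 5, 6, 7, 8, 9, 10}
B ∩ A = {1, 4, 9, 10}
(C ∪ A) − (B ∩ A) = {2, 3, 5, 6, 7, 8}
(A − (A ∩ ((C △ B) ∪ B))) △ ((C ∪ A) − (B ∩ A)) = {3, 5, 6, 7}

{3, 5, 6, 7}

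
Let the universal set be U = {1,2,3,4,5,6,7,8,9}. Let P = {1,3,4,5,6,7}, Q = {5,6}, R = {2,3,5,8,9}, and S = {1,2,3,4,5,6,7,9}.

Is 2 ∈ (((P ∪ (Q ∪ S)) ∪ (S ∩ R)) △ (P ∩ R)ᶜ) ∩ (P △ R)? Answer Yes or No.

No

2 ∉ Q and 2 ∈ S, so 2 ∈ Q ∪ S
2 ∉ P and 2 ∈ (Q ∪ S), so 2 ∈ P ∪ (Q ∪ S)
2 ∈ S and 2 ∈ R, so 2 ∈ S ∩ R
2 ∈ (P ∪ (Q ∪ S)) and 2 ∈ (S ∩ R), so 2 ∈ (P ∪ (Q ∪ S)) ∪ (S ∩ R)
2 ∉ P and 2 ∈ R, so 2 ∉ P ∩ R
2 ∈ (P ∩ R)ᶜ since 2 ∉ (P ∩ R)
2 ∈ ((P ∪ (Q ∪ S)) ∪ (S ∩ R)) and 2 ∈ (P ∩ R)ᶜ, so 2 ∉ ((P ∪ (Q ∪ S)) ∪ (S ∩ R)) △ (P ∩ R)ᶜ
2 ∉ P and 2 ∈ R, so 2 ∈ P △ R
2 ∉ (((P ∪ (Q ∪ S)) ∪ (S ∩ R)) △ (P ∩ R)ᶜ) and 2 ∈ (P △ R), so 2 ∉ (((P ∪ (Q ∪ S)) ∪ (S ∩ R)) △ (P ∩ R)ᶜ) ∩ (P △ R)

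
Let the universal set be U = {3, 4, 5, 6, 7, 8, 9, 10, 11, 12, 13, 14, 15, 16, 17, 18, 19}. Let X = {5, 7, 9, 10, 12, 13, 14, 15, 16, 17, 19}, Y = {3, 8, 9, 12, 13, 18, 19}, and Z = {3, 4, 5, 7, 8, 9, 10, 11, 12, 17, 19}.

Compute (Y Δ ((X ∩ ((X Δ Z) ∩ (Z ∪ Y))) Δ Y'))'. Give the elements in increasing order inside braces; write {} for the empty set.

{13}

X Δ Z = {3, 4, 8, 11, 13, 14, 15, 16}
Z ∪ Y = {3, 4, 5, 7, 8, 9, 10, 11, 12, 13, 17, 18, 19}
(X Δ Z) ∩ (Z ∪ Y) = {3, 4, 8, 11, 13}
X ∩ ((X Δ Z) ∩ (Z ∪ Y)) = {13}
Y' = {4, 5, 6, 7, 10, 11, 14, 15, 16, 17}
(X ∩ ((X Δ Z) ∩ (Z ∪ Y))) Δ Y' = {4, 5, 6, 7, 10, 11, 13, 14, 15, 16, 17}
Y Δ ((X ∩ ((X Δ Z) ∩ (Z ∪ Y))) Δ Y') = {3, 4, 5, 6, 7, 8, 9, 10, 11, 12, 14, 15, 16, 17, 18, 19}
(Y Δ ((X ∩ ((X Δ Z) ∩ (Z ∪ Y))) Δ Y'))' = {13}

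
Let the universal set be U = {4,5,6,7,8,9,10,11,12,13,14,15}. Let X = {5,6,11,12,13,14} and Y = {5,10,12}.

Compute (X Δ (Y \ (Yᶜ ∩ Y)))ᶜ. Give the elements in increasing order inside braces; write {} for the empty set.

Yᶜ = {4,6,7,8,9,11,13,14,15}
Yᶜ ∩ Y = {}
Y \ (Yᶜ ∩ Y) = {5,10,12}
X Δ (Y \ (Yᶜ ∩ Y)) = {6,10,11,13,14}
(X Δ (Y \ (Yᶜ ∩ Y)))ᶜ = {4,5,7,8,9,12,15}

{4,5,7,8,9,12,15}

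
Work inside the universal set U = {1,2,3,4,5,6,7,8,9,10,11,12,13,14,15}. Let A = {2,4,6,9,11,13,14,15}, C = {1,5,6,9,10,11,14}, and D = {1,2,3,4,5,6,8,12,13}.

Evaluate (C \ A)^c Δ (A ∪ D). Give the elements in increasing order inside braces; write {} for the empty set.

{1,5,7}

C \ A = {1,5,10}
(C \ A)^c = {2,3,4,6,7,8,9,11,12,13,14,15}
A ∪ D = {1,2,3,4,5,6,8,9,11,12,13,14,15}
(C \ A)^c Δ (A ∪ D) = {1,5,7}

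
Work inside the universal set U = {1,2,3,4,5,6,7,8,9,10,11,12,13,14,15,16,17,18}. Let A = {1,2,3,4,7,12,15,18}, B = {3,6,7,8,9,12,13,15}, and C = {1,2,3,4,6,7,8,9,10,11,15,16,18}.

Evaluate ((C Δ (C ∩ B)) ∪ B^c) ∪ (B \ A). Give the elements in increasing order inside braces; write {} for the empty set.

{1,2,4,5,6,8,9,10,11,13,14,16,17,18}

C ∩ B = {3,6,7,8,9,15}
C Δ (C ∩ B) = {1,2,4,10,11,16,18}
B^c = {1,2,4,5,10,11,14,16,17,18}
(C Δ (C ∩ B)) ∪ B^c = {1,2,4,5,10,11,14,16,17,18}
B \ A = {6,8,9,13}
((C Δ (C ∩ B)) ∪ B^c) ∪ (B \ A) = {1,2,4,5,6,8,9,10,11,13,14,16,17,18}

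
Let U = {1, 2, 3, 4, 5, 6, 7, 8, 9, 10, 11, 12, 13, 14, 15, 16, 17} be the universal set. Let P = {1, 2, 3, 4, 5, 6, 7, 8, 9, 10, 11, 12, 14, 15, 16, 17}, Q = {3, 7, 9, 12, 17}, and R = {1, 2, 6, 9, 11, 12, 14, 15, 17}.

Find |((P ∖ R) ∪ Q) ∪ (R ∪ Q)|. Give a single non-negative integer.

16

P ∖ R = {3, 4, 5, 7, 8, 10, 16}
(P ∖ R) ∪ Q = {3, 4, 5, 7, 8, 9, 10, 12, 16, 17}
R ∪ Q = {1, 2, 3, 6, 7, 9, 11, 12, 14, 15, 17}
((P ∖ R) ∪ Q) ∪ (R ∪ Q) = {1, 2, 3, 4, 5, 6, 7, 8, 9, 10, 11, 12, 14, 15, 16, 17}
|((P ∖ R) ∪ Q) ∪ (R ∪ Q)| = 16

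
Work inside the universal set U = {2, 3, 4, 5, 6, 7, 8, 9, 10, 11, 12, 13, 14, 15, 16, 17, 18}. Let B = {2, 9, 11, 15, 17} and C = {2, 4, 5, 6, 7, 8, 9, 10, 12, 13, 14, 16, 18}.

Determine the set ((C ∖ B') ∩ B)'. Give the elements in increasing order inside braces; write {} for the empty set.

{3, 4, 5, 6, 7, 8, 10, 11, 12, 13, 14, 15, 16, 17, 18}

B' = {3, 4, 5, 6, 7, 8, 10, 12, 13, 14, 16, 18}
C ∖ B' = {2, 9}
(C ∖ B') ∩ B = {2, 9}
((C ∖ B') ∩ B)' = {3, 4, 5, 6, 7, 8, 10, 11, 12, 13, 14, 15, 16, 17, 18}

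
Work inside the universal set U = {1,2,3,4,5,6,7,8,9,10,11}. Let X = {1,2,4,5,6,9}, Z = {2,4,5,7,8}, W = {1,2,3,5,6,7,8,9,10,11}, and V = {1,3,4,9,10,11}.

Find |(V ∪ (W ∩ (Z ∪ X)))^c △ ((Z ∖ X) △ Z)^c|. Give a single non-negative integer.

Z ∪ X = {1,2,4,5,6,7,8,9}
W ∩ (Z ∪ X) = {1,2,5,6,7,8,9}
V ∪ (W ∩ (Z ∪ X)) = {1,2,3,4,5,6,7,8,9,10,11}
(V ∪ (W ∩ (Z ∪ X)))^c = {}
Z ∖ X = {7,8}
(Z ∖ X) △ Z = {2,4,5}
((Z ∖ X) △ Z)^c = {1,3,6,7,8,9,10,11}
(V ∪ (W ∩ (Z ∪ X)))^c △ ((Z ∖ X) △ Z)^c = {1,3,6,7,8,9,10,11}
|(V ∪ (W ∩ (Z ∪ X)))^c △ ((Z ∖ X) △ Z)^c| = 8

8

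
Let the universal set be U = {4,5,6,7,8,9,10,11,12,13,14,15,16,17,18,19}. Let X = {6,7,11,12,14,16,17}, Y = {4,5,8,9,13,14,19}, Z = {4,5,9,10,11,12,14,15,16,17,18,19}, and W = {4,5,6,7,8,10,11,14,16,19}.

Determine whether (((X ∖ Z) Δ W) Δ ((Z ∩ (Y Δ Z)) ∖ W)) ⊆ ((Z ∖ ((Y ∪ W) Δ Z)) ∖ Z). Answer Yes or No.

No

X ∖ Z = {6,7}
(X ∖ Z) Δ W = {4,5,8,10,11,14,16,19}
Y Δ Z = {8,10,11,12,13,15,16,17,18}
Z ∩ (Y Δ Z) = {10,11,12,15,16,17,18}
(Z ∩ (Y Δ Z)) ∖ W = {12,15,17,18}
((X ∖ Z) Δ W) Δ ((Z ∩ (Y Δ Z)) ∖ W) = {4,5,8,10,11,12,14,15,16,17,18,19}
Y ∪ W = {4,5,6,7,8,9,10,11,13,14,16,19}
(Y ∪ W) Δ Z = {6,7,8,12,13,15,17,18}
Z ∖ ((Y ∪ W) Δ Z) = {4,5,9,10,11,14,16,19}
(Z ∖ ((Y ∪ W) Δ Z)) ∖ Z = {}
4 ∈ ((X ∖ Z) Δ W) Δ ((Z ∩ (Y Δ Z)) ∖ W) but 4 ∉ (Z ∖ ((Y ∪ W) Δ Z)) ∖ Z, so the inclusion fails.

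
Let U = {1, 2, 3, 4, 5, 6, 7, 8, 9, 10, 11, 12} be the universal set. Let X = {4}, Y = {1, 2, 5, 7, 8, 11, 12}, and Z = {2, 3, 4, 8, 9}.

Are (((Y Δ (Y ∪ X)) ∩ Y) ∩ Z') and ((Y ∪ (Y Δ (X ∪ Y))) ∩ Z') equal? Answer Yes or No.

Y ∪ X = {1, 2, 4, 5, 7, 8, 11, 12}
Y Δ (Y ∪ X) = {4}
(Y Δ (Y ∪ X)) ∩ Y = {}
Z' = {1, 5, 6, 7, 10, 11, 12}
((Y Δ (Y ∪ X)) ∩ Y) ∩ Z' = {}
X ∪ Y = {1, 2, 4, 5, 7, 8, 11, 12}
Y Δ (X ∪ Y) = {4}
Y ∪ (Y Δ (X ∪ Y)) = {1, 2, 4, 5, 7, 8, 11, 12}
(Y ∪ (Y Δ (X ∪ Y))) ∩ Z' = {1, 5, 7, 11, 12}
1 ∈ (Y ∪ (Y Δ (X ∪ Y))) ∩ Z' but 1 ∉ ((Y Δ (Y ∪ X)) ∩ Y) ∩ Z', so they differ.

No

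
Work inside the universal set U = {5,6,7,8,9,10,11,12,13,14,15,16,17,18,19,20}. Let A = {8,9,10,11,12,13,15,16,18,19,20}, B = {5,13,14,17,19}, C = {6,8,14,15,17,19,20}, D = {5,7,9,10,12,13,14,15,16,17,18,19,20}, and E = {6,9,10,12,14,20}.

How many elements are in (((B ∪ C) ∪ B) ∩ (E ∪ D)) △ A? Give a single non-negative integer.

B ∪ C = {5,6,8,13,14,15,17,19,20}
(B ∪ C) ∪ B = {5,6,8,13,14,15,17,19,20}
E ∪ D = {5,6,7,9,10,12,13,14,15,16,17,18,19,20}
((B ∪ C) ∪ B) ∩ (E ∪ D) = {5,6,13,14,15,17,19,20}
(((B ∪ C) ∪ B) ∩ (E ∪ D)) △ A = {5,6,8,9,10,11,12,14,16,17,18}
|(((B ∪ C) ∪ B) ∩ (E ∪ D)) △ A| = 11

11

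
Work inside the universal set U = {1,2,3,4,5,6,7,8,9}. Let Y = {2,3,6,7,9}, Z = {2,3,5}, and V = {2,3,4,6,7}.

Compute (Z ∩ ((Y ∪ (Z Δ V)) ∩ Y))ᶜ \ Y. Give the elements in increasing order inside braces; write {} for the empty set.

Z Δ V = {4,5,6,7}
Y ∪ (Z Δ V) = {2,3,4,5,6,7,9}
(Y ∪ (Z Δ V)) ∩ Y = {2,3,6,7,9}
Z ∩ ((Y ∪ (Z Δ V)) ∩ Y) = {2,3}
(Z ∩ ((Y ∪ (Z Δ V)) ∩ Y))ᶜ = {1,4,5,6,7,8,9}
(Z ∩ ((Y ∪ (Z Δ V)) ∩ Y))ᶜ \ Y = {1,4,5,8}

{1,4,5,8}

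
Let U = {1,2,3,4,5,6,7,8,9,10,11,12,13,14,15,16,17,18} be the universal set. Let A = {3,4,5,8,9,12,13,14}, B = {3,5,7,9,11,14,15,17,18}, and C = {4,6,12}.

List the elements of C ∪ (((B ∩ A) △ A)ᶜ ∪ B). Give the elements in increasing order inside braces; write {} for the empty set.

{1,2,3,4,5,6,7,9,10,11,12,14,15,16,17,18}

B ∩ A = {3,5,9,14}
(B ∩ A) △ A = {4,8,12,13}
((B ∩ A) △ A)ᶜ = {1,2,3,5,6,7,9,10,11,14,15,16,17,18}
((B ∩ A) △ A)ᶜ ∪ B = {1,2,3,5,6,7,9,10,11,14,15,16,17,18}
C ∪ (((B ∩ A) △ A)ᶜ ∪ B) = {1,2,3,4,5,6,7,9,10,11,12,14,15,16,17,18}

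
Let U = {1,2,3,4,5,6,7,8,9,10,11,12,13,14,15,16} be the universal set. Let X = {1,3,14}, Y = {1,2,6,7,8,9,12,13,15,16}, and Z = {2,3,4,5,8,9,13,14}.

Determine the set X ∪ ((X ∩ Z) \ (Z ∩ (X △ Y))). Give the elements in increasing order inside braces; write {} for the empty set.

{1,3,14}

X ∩ Z = {3,14}
X △ Y = {2,3,6,7,8,9,12,13,14,15,16}
Z ∩ (X △ Y) = {2,3,8,9,13,14}
(X ∩ Z) \ (Z ∩ (X △ Y)) = {}
X ∪ ((X ∩ Z) \ (Z ∩ (X △ Y))) = {1,3,14}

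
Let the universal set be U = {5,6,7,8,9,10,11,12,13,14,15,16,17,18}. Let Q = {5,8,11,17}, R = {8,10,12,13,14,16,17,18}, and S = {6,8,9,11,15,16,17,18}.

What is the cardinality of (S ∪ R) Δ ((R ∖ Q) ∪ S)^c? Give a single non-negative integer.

14

S ∪ R = {6,8,9,10,11,12,13,14,15,16,17,18}
R ∖ Q = {10,12,13,14,16,18}
(R ∖ Q) ∪ S = {6,8,9,10,11,12,13,14,15,16,17,18}
((R ∖ Q) ∪ S)^c = {5,7}
(S ∪ R) Δ ((R ∖ Q) ∪ S)^c = {5,6,7,8,9,10,11,12,13,14,15,16,17,18}
|(S ∪ R) Δ ((R ∖ Q) ∪ S)^c| = 14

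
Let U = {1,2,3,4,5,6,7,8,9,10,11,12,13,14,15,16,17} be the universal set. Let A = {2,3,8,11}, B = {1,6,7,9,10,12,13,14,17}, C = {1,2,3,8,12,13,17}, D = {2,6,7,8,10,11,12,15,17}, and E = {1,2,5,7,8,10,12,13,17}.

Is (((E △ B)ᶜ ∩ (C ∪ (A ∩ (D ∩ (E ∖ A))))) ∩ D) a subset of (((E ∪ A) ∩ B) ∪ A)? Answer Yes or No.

E △ B = {2,5,6,8,9,14}
(E △ B)ᶜ = {1,3,4,7,10,11,12,13,15,16,17}
E ∖ A = {1,5,7,10,12,13,17}
D ∩ (E ∖ A) = {7,10,12,17}
A ∩ (D ∩ (E ∖ A)) = {}
C ∪ (A ∩ (D ∩ (E ∖ A))) = {1,2,3,8,12,13,17}
(E △ B)ᶜ ∩ (C ∪ (A ∩ (D ∩ (E ∖ A)))) = {1,3,12,13,17}
((E △ B)ᶜ ∩ (C ∪ (A ∩ (D ∩ (E ∖ A))))) ∩ D = {12,17}
E ∪ A = {1,2,3,5,7,8,10,11,12,13,17}
(E ∪ A) ∩ B = {1,7,10,12,13,17}
((E ∪ A) ∩ B) ∪ A = {1,2,3,7,8,10,11,12,13,17}
Every element of {12,17} is in {1,2,3,7,8,10,11,12,13,17}, so ((E △ B)ᶜ ∩ (C ∪ (A ∩ (D ∩ (E ∖ A))))) ∩ D ⊆ ((E ∪ A) ∩ B) ∪ A.

Yes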